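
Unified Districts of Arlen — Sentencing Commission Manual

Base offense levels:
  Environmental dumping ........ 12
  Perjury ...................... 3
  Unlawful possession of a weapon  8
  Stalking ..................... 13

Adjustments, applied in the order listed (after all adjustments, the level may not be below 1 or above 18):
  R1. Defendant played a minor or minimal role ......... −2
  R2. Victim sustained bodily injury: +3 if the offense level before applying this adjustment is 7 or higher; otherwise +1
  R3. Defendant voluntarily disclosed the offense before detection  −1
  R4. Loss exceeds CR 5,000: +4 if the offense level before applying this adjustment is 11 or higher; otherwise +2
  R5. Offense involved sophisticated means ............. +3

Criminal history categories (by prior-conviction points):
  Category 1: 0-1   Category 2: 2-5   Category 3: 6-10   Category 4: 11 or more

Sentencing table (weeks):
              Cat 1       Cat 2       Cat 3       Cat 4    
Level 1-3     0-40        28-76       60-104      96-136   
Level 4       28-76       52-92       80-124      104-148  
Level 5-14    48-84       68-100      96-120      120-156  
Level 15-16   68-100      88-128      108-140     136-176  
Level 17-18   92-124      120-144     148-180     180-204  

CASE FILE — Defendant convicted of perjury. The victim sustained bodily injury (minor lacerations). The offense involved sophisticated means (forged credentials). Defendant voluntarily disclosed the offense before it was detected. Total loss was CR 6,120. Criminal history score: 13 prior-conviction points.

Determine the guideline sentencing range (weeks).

Base offense level for perjury: 3.
R2 applies (level before this adjustment is 3 < 7, so +1): 3 + 1 = 4.
R3 applies: 4 − 1 = 3.
R4 applies (level before this adjustment is 3 < 11, so +2): 3 + 2 = 5.
R5 applies: 5 + 3 = 8.
Final offense level: 8.
Criminal history: 13 prior points → Category 4 (11+).
Level 8 falls in the 5-14 band.
Grid: Level 5-14 × Category 4 = 120-156 weeks.

120-156 weeks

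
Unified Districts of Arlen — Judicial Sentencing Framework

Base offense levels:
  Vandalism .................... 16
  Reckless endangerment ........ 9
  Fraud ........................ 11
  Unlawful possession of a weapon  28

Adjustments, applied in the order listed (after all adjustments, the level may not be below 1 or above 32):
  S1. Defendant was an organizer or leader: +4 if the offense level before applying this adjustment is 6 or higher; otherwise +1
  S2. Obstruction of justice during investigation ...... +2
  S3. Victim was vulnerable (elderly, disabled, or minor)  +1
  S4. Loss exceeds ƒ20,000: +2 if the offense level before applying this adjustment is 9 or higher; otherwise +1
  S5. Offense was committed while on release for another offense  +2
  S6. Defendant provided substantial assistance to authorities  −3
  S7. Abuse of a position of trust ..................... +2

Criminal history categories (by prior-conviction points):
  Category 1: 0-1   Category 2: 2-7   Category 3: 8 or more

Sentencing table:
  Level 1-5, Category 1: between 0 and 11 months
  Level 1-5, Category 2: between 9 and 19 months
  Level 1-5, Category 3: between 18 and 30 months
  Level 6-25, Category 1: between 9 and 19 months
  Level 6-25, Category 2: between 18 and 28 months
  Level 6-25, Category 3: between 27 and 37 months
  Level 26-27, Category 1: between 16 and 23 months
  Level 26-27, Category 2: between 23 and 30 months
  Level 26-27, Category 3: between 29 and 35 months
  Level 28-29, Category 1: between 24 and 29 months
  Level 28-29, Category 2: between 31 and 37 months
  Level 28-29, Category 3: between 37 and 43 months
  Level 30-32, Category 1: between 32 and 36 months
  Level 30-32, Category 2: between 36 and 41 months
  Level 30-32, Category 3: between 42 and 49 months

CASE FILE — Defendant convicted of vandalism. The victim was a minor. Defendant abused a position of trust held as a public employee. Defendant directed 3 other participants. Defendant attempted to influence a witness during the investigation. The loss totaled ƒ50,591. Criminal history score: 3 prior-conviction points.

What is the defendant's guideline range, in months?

23-30 months

Base offense level for vandalism: 16.
S1 applies (level before this adjustment is 16 ≥ 6, so +4): 16 + 4 = 20.
S2 applies: 20 + 2 = 22.
S3 applies: 22 + 1 = 23.
S4 applies (level before this adjustment is 23 ≥ 9, so +2): 23 + 2 = 25.
S6 does not apply.
S7 applies: 25 + 2 = 27.
Final offense level: 27.
Criminal history: 3 prior points → Category 2 (2-7).
Level 27 falls in the 26-27 band.
Grid: Level 26-27 × Category 2 = 23-30 months.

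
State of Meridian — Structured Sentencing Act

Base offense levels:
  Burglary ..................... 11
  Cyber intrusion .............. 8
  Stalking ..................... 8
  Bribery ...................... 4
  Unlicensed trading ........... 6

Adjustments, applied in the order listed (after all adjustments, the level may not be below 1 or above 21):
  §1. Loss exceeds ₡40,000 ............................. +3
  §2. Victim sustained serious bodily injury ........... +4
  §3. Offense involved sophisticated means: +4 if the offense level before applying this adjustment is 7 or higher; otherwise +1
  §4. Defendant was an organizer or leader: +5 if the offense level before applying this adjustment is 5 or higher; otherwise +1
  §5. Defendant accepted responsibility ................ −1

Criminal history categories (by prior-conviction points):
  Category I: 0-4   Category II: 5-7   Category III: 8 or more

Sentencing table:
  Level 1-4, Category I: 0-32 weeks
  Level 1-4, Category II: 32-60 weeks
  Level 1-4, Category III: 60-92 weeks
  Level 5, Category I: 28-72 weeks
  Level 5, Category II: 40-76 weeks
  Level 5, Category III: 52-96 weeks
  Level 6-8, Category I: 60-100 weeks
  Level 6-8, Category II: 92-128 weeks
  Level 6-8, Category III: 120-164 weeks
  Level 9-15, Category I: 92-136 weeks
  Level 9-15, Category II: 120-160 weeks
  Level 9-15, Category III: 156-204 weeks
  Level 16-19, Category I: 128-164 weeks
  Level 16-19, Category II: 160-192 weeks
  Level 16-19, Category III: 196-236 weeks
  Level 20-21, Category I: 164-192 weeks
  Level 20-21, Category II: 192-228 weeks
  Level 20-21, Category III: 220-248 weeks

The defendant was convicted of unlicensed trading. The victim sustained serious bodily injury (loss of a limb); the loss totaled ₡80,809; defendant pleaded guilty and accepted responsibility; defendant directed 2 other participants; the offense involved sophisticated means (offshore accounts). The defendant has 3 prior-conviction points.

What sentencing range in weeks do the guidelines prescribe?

164-192 weeks

Base offense level for unlicensed trading: 6.
§1 applies: 6 + 3 = 9.
§2 applies: 9 + 4 = 13.
§3 applies (level before this adjustment is 13 ≥ 7, so +4): 13 + 4 = 17.
§4 applies (level before this adjustment is 17 ≥ 5, so +5): 17 + 5 = 22.
§5 applies: 22 − 1 = 21.
Final offense level: 21.
Criminal history: 3 prior points → Category I (0-4).
Level 21 falls in the 20-21 band.
Grid: Level 20-21 × Category I = 164-192 weeks.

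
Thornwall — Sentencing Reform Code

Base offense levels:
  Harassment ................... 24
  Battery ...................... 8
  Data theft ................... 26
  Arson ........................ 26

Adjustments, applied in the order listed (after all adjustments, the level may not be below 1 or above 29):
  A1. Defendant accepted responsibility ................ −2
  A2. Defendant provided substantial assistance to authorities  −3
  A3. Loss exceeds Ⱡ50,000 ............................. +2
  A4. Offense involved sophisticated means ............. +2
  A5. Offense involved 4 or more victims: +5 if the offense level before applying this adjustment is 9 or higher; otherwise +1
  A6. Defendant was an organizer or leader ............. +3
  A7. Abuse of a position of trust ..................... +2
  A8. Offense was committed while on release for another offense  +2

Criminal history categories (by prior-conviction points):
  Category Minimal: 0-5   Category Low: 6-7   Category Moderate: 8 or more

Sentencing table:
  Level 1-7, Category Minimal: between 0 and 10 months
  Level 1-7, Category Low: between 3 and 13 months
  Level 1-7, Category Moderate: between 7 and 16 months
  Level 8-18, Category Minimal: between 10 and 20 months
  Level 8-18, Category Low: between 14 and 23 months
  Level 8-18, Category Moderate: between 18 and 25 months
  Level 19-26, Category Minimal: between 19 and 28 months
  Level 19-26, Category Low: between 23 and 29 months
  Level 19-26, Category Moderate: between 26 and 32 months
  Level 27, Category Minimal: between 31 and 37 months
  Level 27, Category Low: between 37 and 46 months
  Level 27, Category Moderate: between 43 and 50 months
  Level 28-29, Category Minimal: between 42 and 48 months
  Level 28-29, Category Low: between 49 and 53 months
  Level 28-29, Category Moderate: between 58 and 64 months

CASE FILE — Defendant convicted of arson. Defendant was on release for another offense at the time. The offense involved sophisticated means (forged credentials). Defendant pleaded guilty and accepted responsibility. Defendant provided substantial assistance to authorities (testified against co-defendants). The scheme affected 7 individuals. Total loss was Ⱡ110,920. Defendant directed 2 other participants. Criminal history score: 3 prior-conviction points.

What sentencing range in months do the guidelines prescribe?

42-48 months

Base offense level for arson: 26.
A1 applies: 26 − 2 = 24.
A2 applies: 24 − 3 = 21.
A3 applies: 21 + 2 = 23.
A4 applies: 23 + 2 = 25.
A5 applies (level before this adjustment is 25 ≥ 9, so +5): 25 + 5 = 30.
A6 applies: 30 + 3 = 33.
A7 does not apply.
A8 applies: 33 + 2 = 35.
Level 35 exceeds the maximum of 29; capped at 29.
Final offense level: 29.
Criminal history: 3 prior points → Category Minimal (0-5).
Level 29 falls in the 28-29 band.
Grid: Level 28-29 × Category Minimal = 42-48 months.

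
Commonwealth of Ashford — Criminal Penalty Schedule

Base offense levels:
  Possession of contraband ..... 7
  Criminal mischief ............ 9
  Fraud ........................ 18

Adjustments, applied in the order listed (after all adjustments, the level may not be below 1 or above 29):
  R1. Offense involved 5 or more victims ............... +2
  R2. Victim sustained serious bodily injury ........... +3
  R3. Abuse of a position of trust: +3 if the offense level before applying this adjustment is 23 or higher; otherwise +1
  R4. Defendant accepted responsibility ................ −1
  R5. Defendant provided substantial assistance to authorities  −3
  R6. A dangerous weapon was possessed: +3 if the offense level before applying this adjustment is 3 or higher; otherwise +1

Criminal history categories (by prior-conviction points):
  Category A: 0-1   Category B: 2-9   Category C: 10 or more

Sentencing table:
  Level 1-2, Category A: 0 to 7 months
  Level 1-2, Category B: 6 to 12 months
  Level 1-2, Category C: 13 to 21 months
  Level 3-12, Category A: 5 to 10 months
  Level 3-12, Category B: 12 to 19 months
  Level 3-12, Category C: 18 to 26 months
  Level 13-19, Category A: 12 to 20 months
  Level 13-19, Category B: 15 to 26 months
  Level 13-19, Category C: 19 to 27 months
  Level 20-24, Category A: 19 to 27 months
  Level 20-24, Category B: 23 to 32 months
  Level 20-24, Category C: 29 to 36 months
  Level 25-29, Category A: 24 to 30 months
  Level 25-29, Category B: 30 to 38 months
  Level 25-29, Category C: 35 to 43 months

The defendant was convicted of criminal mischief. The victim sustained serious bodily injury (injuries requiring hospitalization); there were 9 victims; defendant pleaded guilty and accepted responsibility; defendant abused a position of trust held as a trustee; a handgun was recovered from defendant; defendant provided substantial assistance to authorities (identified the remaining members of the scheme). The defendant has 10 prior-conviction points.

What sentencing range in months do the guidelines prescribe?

Base offense level for criminal mischief: 9.
R1 applies: 9 + 2 = 11.
R2 applies: 11 + 3 = 14.
R3 applies (level before this adjustment is 14 < 23, so +1): 14 + 1 = 15.
R4 applies: 15 − 1 = 14.
R5 applies: 14 − 3 = 11.
R6 applies (level before this adjustment is 11 ≥ 3, so +3): 11 + 3 = 14.
Final offense level: 14.
Criminal history: 10 prior points → Category C (10+).
Level 14 falls in the 13-19 band.
Grid: Level 13-19 × Category C = 19-27 months.

19-27 months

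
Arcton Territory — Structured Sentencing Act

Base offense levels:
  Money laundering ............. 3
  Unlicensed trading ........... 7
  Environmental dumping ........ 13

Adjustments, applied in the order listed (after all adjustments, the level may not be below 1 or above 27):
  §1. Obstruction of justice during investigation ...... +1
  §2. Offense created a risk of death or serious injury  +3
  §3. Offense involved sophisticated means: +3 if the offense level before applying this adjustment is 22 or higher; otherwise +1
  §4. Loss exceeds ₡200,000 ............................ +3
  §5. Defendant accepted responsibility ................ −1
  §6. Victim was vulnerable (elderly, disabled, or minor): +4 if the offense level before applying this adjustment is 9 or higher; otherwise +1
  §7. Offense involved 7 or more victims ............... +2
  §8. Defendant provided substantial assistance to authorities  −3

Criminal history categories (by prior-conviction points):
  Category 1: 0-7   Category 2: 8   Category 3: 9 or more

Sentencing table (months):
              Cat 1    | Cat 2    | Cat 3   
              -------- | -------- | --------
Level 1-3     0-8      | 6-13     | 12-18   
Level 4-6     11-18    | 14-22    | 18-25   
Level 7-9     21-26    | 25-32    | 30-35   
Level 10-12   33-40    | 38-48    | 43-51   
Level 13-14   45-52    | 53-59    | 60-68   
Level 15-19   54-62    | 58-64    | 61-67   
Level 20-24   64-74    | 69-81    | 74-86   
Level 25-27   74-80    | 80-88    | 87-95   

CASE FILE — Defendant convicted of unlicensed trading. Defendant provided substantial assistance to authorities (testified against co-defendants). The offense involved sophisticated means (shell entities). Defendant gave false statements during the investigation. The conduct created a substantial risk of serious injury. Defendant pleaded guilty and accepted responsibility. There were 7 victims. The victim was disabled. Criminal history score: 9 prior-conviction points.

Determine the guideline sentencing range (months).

60-68 months

Base offense level for unlicensed trading: 7.
§1 applies: 7 + 1 = 8.
§2 applies: 8 + 3 = 11.
§3 applies (level before this adjustment is 11 < 22, so +1): 11 + 1 = 12.
§4 does not apply.
§5 applies: 12 − 1 = 11.
§6 applies (level before this adjustment is 11 ≥ 9, so +4): 11 + 4 = 15.
§7 applies: 15 + 2 = 17.
§8 applies: 17 − 3 = 14.
Final offense level: 14.
Criminal history: 9 prior points → Category 3 (9+).
Level 14 falls in the 13-14 band.
Grid: Level 13-14 × Category 3 = 60-68 months.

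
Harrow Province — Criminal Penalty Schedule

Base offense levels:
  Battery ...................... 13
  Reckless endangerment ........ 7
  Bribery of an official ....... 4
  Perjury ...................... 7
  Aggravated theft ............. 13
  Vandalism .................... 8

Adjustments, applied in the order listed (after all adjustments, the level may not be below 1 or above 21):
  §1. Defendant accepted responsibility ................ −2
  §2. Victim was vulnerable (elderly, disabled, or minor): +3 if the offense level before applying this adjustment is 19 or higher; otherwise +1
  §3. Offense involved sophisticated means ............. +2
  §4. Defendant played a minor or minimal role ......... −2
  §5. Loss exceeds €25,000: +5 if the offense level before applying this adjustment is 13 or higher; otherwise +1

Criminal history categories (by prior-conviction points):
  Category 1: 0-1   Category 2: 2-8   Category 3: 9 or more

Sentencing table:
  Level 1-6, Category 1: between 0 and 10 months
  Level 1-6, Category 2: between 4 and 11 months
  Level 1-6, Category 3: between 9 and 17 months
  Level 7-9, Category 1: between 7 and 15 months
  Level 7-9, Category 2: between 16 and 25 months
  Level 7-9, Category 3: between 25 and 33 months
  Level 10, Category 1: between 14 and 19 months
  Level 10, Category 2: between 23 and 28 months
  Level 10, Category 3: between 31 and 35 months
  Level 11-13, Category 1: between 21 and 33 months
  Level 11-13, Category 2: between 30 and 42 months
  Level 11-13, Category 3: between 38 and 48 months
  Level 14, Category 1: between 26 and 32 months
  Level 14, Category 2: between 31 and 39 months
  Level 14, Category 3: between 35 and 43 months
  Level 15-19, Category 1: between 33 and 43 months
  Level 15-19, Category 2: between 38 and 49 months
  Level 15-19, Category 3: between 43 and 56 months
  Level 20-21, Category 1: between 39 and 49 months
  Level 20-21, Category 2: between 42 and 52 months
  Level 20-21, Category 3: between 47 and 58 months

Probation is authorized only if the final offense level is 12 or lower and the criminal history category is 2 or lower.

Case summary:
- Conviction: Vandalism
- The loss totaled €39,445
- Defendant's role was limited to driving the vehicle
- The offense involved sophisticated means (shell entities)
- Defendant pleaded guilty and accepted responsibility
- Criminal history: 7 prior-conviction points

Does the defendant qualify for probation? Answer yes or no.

Base offense level for vandalism: 8.
§1 applies: 8 − 2 = 6.
§3 applies: 6 + 2 = 8.
§4 applies: 8 − 2 = 6.
§5 applies (level before this adjustment is 6 < 13, so +1): 6 + 1 = 7.
Final offense level: 7.
Criminal history: 7 prior points → Category 2 (2-8).
Level 7 falls in the 7-9 band.
Grid: Level 7-9 × Category 2 = 16-25 months.
Probation check: level 7 ≤ 12 and category 2 ≤ 2 → eligible.

Yes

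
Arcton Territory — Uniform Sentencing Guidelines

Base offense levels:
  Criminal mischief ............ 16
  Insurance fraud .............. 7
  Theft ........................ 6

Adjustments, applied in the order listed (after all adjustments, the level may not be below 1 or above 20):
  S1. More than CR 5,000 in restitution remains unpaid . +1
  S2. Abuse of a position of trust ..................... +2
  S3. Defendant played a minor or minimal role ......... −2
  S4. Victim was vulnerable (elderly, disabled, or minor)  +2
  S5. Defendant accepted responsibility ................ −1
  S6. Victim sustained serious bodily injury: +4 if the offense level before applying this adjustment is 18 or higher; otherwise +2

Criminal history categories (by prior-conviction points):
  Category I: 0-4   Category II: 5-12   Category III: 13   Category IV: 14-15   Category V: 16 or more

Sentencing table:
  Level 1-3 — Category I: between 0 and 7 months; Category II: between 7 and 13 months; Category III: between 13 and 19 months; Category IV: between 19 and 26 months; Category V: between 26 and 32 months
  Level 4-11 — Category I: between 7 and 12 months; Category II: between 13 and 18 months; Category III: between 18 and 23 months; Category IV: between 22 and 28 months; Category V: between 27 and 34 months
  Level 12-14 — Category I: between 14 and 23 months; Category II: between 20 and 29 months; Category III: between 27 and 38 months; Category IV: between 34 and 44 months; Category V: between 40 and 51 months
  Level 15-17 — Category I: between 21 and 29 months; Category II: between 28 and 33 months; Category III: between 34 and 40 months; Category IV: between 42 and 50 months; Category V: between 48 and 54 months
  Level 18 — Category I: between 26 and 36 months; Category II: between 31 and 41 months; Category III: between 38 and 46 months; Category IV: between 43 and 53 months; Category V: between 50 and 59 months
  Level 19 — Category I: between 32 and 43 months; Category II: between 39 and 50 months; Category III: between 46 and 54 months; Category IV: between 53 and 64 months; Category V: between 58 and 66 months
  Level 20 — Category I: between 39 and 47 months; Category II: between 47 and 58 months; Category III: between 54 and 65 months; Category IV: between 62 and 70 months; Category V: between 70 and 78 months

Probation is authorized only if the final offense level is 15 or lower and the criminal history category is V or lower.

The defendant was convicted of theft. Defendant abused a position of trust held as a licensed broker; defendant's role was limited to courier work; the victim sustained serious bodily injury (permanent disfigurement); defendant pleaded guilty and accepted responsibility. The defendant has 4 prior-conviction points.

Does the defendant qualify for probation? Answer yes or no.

Base offense level for theft: 6.
S2 applies: 6 + 2 = 8.
S3 applies: 8 − 2 = 6.
S5 applies: 6 − 1 = 5.
S6 applies (level before this adjustment is 5 < 18, so +2): 5 + 2 = 7.
Final offense level: 7.
Criminal history: 4 prior points → Category I (0-4).
Level 7 falls in the 4-11 band.
Grid: Level 4-11 × Category I = 7-12 months.
Probation check: level 7 ≤ 15 and category I ≤ V → eligible.

Yes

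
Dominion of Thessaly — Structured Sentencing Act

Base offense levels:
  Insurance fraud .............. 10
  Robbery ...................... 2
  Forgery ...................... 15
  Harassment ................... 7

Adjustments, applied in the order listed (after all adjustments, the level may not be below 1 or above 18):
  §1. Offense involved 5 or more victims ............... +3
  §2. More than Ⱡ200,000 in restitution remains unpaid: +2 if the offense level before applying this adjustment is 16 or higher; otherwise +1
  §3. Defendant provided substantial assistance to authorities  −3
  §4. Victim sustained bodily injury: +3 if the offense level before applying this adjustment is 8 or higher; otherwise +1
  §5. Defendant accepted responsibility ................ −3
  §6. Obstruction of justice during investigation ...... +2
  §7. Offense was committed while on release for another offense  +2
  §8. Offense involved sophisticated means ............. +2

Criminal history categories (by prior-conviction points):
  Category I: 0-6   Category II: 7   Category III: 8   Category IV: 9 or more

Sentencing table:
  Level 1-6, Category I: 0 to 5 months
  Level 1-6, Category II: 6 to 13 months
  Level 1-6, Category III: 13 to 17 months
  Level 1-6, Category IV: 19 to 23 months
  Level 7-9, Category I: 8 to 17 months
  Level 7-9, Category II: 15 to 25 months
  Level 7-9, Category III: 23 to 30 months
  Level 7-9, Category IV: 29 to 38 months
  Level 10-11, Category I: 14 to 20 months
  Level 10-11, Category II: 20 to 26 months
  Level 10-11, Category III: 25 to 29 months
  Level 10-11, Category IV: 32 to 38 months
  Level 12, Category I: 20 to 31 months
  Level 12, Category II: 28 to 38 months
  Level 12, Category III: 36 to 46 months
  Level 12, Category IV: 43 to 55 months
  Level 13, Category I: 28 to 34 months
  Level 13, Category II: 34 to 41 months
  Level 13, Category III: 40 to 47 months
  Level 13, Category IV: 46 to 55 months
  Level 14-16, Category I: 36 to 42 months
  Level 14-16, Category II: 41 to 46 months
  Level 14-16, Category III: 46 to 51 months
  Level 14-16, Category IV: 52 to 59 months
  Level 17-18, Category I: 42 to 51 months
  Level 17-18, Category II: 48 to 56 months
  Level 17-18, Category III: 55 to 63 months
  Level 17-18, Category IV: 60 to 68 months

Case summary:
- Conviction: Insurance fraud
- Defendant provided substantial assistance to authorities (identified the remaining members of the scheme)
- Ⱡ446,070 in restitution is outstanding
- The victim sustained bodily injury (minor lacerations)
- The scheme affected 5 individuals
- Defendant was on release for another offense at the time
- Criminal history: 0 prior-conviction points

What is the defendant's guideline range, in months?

Base offense level for insurance fraud: 10.
§1 applies: 10 + 3 = 13.
§2 applies (level before this adjustment is 13 < 16, so +1): 13 + 1 = 14.
§3 applies: 14 − 3 = 11.
§4 applies (level before this adjustment is 11 ≥ 8, so +3): 11 + 3 = 14.
§6 does not apply.
§7 applies: 14 + 2 = 16.
§8 does not apply.
Final offense level: 16.
Criminal history: 0 prior points → Category I (0-6).
Level 16 falls in the 14-16 band.
Grid: Level 14-16 × Category I = 36-42 months.

36-42 months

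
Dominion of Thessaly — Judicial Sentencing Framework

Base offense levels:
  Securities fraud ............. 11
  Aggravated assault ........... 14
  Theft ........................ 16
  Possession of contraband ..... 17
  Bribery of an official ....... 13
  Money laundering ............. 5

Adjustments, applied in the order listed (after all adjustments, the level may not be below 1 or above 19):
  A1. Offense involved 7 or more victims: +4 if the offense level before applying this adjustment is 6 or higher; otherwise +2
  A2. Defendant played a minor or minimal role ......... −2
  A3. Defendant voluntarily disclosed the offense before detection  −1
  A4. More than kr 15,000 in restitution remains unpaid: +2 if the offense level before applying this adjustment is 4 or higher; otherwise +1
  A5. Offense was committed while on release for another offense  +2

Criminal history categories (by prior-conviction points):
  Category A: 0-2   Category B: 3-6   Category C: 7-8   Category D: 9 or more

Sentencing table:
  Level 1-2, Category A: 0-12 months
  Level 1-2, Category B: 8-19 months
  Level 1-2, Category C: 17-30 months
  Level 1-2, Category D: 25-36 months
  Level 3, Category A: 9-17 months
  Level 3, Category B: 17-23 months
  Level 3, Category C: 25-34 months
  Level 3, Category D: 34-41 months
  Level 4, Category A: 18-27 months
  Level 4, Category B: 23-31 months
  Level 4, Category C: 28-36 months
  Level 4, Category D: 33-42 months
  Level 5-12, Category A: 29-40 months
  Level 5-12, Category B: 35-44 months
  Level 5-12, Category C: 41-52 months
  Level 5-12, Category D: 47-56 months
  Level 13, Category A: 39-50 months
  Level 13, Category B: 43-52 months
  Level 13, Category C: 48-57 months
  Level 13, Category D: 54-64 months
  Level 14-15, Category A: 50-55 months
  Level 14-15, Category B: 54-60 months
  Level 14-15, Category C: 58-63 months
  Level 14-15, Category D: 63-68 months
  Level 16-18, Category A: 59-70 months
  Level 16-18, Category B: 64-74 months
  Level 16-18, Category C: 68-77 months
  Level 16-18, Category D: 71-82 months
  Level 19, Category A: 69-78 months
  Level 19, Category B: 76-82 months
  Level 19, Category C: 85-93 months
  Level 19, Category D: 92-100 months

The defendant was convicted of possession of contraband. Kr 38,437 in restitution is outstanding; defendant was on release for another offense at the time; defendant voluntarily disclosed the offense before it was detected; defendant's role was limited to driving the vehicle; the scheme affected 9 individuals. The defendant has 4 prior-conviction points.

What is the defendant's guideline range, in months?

76-82 months

Base offense level for possession of contraband: 17.
A1 applies (level before this adjustment is 17 ≥ 6, so +4): 17 + 4 = 21.
A2 applies: 21 − 2 = 19.
A3 applies: 19 − 1 = 18.
A4 applies (level before this adjustment is 18 ≥ 4, so +2): 18 + 2 = 20.
A5 applies: 20 + 2 = 22.
Level 22 exceeds the maximum of 19; capped at 19.
Final offense level: 19.
Criminal history: 4 prior points → Category B (3-6).
Level 19 falls in the 19 band.
Grid: Level 19 × Category B = 76-82 months.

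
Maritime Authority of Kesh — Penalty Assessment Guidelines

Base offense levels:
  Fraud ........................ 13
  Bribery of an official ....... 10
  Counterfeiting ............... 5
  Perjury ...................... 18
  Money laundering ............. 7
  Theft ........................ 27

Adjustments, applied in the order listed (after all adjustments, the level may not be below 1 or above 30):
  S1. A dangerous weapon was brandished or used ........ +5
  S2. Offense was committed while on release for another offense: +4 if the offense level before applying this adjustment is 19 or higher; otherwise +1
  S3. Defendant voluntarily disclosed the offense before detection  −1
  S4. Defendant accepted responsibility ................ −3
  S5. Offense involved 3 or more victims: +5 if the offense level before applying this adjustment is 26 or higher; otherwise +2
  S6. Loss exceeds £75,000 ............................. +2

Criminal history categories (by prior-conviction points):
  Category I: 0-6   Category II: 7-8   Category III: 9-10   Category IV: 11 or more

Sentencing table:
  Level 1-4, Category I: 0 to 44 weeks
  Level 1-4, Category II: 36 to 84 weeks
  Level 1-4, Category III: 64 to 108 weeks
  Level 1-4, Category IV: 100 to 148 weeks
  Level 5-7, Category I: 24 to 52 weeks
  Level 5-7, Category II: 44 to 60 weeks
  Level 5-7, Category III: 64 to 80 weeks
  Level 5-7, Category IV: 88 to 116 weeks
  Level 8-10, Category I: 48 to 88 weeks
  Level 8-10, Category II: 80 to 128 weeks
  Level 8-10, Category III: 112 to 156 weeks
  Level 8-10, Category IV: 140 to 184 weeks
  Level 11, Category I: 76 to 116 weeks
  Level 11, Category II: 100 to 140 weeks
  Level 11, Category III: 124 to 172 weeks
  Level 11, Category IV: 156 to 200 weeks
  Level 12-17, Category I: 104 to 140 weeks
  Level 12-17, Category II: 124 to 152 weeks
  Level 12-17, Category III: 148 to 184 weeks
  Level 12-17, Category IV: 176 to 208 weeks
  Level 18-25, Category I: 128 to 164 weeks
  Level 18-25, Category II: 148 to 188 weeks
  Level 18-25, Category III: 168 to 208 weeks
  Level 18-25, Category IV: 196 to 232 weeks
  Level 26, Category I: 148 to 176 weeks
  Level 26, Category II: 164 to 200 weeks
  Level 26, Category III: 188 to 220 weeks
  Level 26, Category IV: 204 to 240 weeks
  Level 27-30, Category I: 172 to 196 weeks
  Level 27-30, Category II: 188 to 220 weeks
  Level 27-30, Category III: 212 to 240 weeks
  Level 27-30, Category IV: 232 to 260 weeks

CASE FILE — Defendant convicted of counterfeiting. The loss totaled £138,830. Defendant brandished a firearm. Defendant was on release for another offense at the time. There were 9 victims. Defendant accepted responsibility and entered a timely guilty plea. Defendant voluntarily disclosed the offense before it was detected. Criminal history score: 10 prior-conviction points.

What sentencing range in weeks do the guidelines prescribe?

124-172 weeks

Base offense level for counterfeiting: 5.
S1 applies: 5 + 5 = 10.
S2 applies (level before this adjustment is 10 < 19, so +1): 10 + 1 = 11.
S3 applies: 11 − 1 = 10.
S4 applies: 10 − 3 = 7.
S5 applies (level before this adjustment is 7 < 26, so +2): 7 + 2 = 9.
S6 applies: 9 + 2 = 11.
Final offense level: 11.
Criminal history: 10 prior points → Category III (9-10).
Level 11 falls in the 11 band.
Grid: Level 11 × Category III = 124-172 weeks.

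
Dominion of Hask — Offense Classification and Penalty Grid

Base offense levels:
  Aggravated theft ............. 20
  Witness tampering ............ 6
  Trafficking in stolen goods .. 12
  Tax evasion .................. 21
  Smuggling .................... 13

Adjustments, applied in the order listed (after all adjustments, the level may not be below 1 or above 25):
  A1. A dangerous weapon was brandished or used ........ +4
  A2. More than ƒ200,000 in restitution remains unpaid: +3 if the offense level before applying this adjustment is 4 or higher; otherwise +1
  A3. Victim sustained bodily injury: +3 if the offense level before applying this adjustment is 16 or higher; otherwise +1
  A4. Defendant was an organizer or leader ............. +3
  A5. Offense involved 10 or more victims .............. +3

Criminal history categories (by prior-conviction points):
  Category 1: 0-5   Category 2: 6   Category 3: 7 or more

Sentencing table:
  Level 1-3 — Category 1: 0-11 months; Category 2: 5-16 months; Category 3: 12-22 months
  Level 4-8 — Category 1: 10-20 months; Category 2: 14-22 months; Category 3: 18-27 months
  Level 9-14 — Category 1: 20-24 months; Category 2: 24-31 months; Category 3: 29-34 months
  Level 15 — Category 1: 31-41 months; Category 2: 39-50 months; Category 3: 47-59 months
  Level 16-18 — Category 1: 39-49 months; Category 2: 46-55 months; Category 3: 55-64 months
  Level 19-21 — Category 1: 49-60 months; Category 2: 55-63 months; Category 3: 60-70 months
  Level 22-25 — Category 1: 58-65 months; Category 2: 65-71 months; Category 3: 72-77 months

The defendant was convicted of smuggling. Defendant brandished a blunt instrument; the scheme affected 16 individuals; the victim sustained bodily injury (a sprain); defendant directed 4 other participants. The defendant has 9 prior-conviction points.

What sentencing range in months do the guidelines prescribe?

Base offense level for smuggling: 13.
A1 applies: 13 + 4 = 17.
A2 does not apply.
A3 applies (level before this adjustment is 17 ≥ 16, so +3): 17 + 3 = 20.
A4 applies: 20 + 3 = 23.
A5 applies: 23 + 3 = 26.
Level 26 exceeds the maximum of 25; capped at 25.
Final offense level: 25.
Criminal history: 9 prior points → Category 3 (7+).
Level 25 falls in the 22-25 band.
Grid: Level 22-25 × Category 3 = 72-77 months.

72-77 months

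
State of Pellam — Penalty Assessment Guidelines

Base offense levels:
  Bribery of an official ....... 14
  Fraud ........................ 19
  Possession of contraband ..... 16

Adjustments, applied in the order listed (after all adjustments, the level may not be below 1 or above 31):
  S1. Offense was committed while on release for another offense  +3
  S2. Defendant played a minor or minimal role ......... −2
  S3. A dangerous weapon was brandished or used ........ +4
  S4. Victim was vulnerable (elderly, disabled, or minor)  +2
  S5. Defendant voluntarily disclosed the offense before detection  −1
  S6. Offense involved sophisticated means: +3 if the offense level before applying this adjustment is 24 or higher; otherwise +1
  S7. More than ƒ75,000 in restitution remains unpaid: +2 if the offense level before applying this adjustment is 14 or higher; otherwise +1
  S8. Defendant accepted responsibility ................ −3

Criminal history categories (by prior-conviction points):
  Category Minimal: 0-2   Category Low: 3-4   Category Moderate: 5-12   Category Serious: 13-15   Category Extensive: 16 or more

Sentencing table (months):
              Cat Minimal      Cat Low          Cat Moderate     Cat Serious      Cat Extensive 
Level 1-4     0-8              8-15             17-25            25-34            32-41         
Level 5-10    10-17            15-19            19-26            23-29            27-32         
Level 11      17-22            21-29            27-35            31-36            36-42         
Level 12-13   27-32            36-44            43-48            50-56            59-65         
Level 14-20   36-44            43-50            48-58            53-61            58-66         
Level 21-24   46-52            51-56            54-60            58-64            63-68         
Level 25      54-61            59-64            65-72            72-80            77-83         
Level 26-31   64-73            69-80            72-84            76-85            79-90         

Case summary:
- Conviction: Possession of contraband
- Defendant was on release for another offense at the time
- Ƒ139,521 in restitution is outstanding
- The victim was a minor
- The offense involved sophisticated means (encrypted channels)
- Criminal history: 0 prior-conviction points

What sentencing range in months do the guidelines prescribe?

46-52 months

Base offense level for possession of contraband: 16.
S1 applies: 16 + 3 = 19.
S2 does not apply.
S3 does not apply.
S4 applies: 19 + 2 = 21.
S6 applies (level before this adjustment is 21 < 24, so +1): 21 + 1 = 22.
S7 applies (level before this adjustment is 22 ≥ 14, so +2): 22 + 2 = 24.
Final offense level: 24.
Criminal history: 0 prior points → Category Minimal (0-2).
Level 24 falls in the 21-24 band.
Grid: Level 21-24 × Category Minimal = 46-52 months.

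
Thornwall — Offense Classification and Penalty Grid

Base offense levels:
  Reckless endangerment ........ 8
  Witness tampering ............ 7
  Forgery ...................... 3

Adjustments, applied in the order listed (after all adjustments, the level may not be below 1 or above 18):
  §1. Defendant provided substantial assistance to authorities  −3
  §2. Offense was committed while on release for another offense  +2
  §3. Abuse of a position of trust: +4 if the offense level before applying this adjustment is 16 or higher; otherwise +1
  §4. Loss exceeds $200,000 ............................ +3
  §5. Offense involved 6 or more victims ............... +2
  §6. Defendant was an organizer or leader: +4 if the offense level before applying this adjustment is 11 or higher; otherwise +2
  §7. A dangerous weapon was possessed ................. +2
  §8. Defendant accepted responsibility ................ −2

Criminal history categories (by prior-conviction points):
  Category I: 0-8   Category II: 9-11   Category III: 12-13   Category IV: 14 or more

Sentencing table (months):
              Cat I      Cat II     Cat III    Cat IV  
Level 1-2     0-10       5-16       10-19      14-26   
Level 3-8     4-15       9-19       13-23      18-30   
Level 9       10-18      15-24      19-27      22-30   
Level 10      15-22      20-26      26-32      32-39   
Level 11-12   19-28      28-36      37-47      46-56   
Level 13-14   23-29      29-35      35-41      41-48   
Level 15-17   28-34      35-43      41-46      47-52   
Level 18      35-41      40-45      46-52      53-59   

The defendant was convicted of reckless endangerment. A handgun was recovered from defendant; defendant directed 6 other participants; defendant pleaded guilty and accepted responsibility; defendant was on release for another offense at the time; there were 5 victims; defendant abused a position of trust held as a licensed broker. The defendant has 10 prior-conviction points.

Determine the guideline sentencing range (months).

35-43 months

Base offense level for reckless endangerment: 8.
§1 does not apply.
§2 applies: 8 + 2 = 10.
§3 applies (level before this adjustment is 10 < 16, so +1): 10 + 1 = 11.
§6 applies (level before this adjustment is 11 ≥ 11, so +4): 11 + 4 = 15.
§7 applies: 15 + 2 = 17.
§8 applies: 17 − 2 = 15.
Final offense level: 15.
Criminal history: 10 prior points → Category II (9-11).
Level 15 falls in the 15-17 band.
Grid: Level 15-17 × Category II = 35-43 months.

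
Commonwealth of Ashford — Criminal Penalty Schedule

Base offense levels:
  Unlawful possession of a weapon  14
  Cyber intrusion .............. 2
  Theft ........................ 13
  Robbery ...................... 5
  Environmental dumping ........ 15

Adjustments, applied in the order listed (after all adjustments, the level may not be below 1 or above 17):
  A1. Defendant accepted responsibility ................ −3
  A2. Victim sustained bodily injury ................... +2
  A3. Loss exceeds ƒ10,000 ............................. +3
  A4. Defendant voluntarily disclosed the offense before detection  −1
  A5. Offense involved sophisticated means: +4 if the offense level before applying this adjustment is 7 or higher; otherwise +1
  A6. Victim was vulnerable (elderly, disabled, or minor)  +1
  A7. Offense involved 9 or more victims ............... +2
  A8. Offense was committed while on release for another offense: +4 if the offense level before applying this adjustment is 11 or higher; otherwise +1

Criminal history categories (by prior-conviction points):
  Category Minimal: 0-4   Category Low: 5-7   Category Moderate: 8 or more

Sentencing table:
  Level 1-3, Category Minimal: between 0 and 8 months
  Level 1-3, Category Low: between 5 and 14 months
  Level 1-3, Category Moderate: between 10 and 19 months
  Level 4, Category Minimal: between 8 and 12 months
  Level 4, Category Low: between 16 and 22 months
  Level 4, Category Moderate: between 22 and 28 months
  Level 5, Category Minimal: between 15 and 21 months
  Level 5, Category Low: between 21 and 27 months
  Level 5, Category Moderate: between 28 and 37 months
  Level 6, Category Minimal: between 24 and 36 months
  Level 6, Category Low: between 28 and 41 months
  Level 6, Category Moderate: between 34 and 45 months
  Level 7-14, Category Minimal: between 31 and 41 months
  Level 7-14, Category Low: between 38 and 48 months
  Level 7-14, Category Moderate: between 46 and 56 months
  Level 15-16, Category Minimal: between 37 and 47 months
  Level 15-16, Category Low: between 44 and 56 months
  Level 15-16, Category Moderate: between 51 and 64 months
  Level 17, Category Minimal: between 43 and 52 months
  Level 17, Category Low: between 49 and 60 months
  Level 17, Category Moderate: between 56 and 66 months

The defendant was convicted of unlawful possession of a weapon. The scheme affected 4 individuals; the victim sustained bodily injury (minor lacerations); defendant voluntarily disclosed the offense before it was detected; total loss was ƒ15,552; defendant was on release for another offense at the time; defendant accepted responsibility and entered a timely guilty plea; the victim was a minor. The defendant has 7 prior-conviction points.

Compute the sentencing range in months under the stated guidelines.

49-60 months

Base offense level for unlawful possession of a weapon: 14.
A1 applies: 14 − 3 = 11.
A2 applies: 11 + 2 = 13.
A3 applies: 13 + 3 = 16.
A4 applies: 16 − 1 = 15.
A6 applies: 15 + 1 = 16.
A8 applies (level before this adjustment is 16 ≥ 11, so +4): 16 + 4 = 20.
Level 20 exceeds the maximum of 17; capped at 17.
Final offense level: 17.
Criminal history: 7 prior points → Category Low (5-7).
Level 17 falls in the 17 band.
Grid: Level 17 × Category Low = 49-60 months.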